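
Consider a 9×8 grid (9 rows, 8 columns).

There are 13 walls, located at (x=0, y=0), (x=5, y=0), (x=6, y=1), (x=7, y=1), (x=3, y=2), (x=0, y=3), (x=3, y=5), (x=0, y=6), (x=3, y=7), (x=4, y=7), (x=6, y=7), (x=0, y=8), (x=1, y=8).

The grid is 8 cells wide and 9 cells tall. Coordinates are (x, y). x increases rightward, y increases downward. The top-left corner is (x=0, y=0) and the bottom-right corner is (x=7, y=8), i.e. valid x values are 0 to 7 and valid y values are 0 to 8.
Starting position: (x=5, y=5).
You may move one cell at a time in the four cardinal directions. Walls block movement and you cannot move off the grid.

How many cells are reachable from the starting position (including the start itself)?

Answer: Reachable cells: 57

Derivation:
BFS flood-fill from (x=5, y=5):
  Distance 0: (x=5, y=5)
  Distance 1: (x=5, y=4), (x=4, y=5), (x=6, y=5), (x=5, y=6)
  Distance 2: (x=5, y=3), (x=4, y=4), (x=6, y=4), (x=7, y=5), (x=4, y=6), (x=6, y=6), (x=5, y=7)
  Distance 3: (x=5, y=2), (x=4, y=3), (x=6, y=3), (x=3, y=4), (x=7, y=4), (x=3, y=6), (x=7, y=6), (x=5, y=8)
  Distance 4: (x=5, y=1), (x=4, y=2), (x=6, y=2), (x=3, y=3), (x=7, y=3), (x=2, y=4), (x=2, y=6), (x=7, y=7), (x=4, y=8), (x=6, y=8)
  Distance 5: (x=4, y=1), (x=7, y=2), (x=2, y=3), (x=1, y=4), (x=2, y=5), (x=1, y=6), (x=2, y=7), (x=3, y=8), (x=7, y=8)
  Distance 6: (x=4, y=0), (x=3, y=1), (x=2, y=2), (x=1, y=3), (x=0, y=4), (x=1, y=5), (x=1, y=7), (x=2, y=8)
  Distance 7: (x=3, y=0), (x=2, y=1), (x=1, y=2), (x=0, y=5), (x=0, y=7)
  Distance 8: (x=2, y=0), (x=1, y=1), (x=0, y=2)
  Distance 9: (x=1, y=0), (x=0, y=1)
Total reachable: 57 (grid has 59 open cells total)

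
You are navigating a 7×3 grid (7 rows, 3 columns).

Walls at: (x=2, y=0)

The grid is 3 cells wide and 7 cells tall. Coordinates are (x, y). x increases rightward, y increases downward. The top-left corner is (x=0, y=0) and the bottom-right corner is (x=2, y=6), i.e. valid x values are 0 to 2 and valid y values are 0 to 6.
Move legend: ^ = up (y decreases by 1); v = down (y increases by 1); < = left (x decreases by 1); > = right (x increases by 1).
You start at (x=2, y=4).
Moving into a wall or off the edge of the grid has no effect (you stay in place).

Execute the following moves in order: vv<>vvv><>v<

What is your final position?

Start: (x=2, y=4)
  v (down): (x=2, y=4) -> (x=2, y=5)
  v (down): (x=2, y=5) -> (x=2, y=6)
  < (left): (x=2, y=6) -> (x=1, y=6)
  > (right): (x=1, y=6) -> (x=2, y=6)
  [×3]v (down): blocked, stay at (x=2, y=6)
  > (right): blocked, stay at (x=2, y=6)
  < (left): (x=2, y=6) -> (x=1, y=6)
  > (right): (x=1, y=6) -> (x=2, y=6)
  v (down): blocked, stay at (x=2, y=6)
  < (left): (x=2, y=6) -> (x=1, y=6)
Final: (x=1, y=6)

Answer: Final position: (x=1, y=6)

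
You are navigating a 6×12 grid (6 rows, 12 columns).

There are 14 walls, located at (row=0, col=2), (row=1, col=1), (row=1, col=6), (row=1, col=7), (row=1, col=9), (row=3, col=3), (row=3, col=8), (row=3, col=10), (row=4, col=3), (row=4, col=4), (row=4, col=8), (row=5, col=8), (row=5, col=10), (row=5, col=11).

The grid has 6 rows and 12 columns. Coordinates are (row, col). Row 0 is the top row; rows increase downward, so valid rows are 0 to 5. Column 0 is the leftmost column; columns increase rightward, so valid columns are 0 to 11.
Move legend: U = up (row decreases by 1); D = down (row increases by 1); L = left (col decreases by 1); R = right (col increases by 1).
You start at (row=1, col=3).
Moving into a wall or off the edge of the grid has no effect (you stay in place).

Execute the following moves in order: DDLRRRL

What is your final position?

Start: (row=1, col=3)
  D (down): (row=1, col=3) -> (row=2, col=3)
  D (down): blocked, stay at (row=2, col=3)
  L (left): (row=2, col=3) -> (row=2, col=2)
  R (right): (row=2, col=2) -> (row=2, col=3)
  R (right): (row=2, col=3) -> (row=2, col=4)
  R (right): (row=2, col=4) -> (row=2, col=5)
  L (left): (row=2, col=5) -> (row=2, col=4)
Final: (row=2, col=4)

Answer: Final position: (row=2, col=4)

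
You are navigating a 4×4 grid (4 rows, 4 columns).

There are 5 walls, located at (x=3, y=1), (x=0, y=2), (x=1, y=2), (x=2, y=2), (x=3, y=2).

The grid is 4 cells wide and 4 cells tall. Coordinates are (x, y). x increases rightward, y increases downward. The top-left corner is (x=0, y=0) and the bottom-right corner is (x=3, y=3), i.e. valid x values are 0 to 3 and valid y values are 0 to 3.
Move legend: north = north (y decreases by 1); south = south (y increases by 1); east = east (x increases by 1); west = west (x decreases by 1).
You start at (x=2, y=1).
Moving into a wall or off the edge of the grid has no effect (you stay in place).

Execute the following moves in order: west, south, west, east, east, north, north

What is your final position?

Answer: Final position: (x=2, y=0)

Derivation:
Start: (x=2, y=1)
  west (west): (x=2, y=1) -> (x=1, y=1)
  south (south): blocked, stay at (x=1, y=1)
  west (west): (x=1, y=1) -> (x=0, y=1)
  east (east): (x=0, y=1) -> (x=1, y=1)
  east (east): (x=1, y=1) -> (x=2, y=1)
  north (north): (x=2, y=1) -> (x=2, y=0)
  north (north): blocked, stay at (x=2, y=0)
Final: (x=2, y=0)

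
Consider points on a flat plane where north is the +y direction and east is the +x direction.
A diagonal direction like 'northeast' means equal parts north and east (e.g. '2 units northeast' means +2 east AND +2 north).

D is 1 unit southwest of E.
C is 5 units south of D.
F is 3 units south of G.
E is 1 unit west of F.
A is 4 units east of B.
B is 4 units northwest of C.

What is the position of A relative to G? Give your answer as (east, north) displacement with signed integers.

Answer: A is at (east=-2, north=-5) relative to G.

Derivation:
Place G at the origin (east=0, north=0).
  F is 3 units south of G: delta (east=+0, north=-3); F at (east=0, north=-3).
  E is 1 unit west of F: delta (east=-1, north=+0); E at (east=-1, north=-3).
  D is 1 unit southwest of E: delta (east=-1, north=-1); D at (east=-2, north=-4).
  C is 5 units south of D: delta (east=+0, north=-5); C at (east=-2, north=-9).
  B is 4 units northwest of C: delta (east=-4, north=+4); B at (east=-6, north=-5).
  A is 4 units east of B: delta (east=+4, north=+0); A at (east=-2, north=-5).
Therefore A relative to G: (east=-2, north=-5).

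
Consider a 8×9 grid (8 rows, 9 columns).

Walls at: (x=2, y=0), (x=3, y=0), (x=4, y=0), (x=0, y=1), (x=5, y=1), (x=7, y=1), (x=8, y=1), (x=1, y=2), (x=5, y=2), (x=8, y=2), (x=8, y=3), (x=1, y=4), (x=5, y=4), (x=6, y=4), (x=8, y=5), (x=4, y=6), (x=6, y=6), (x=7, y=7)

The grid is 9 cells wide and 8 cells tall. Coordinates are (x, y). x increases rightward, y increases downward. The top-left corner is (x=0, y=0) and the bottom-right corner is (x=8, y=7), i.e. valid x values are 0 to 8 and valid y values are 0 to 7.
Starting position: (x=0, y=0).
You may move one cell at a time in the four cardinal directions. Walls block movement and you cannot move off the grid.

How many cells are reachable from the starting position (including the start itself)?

Answer: Reachable cells: 54

Derivation:
BFS flood-fill from (x=0, y=0):
  Distance 0: (x=0, y=0)
  Distance 1: (x=1, y=0)
  Distance 2: (x=1, y=1)
  Distance 3: (x=2, y=1)
  Distance 4: (x=3, y=1), (x=2, y=2)
  Distance 5: (x=4, y=1), (x=3, y=2), (x=2, y=3)
  Distance 6: (x=4, y=2), (x=1, y=3), (x=3, y=3), (x=2, y=4)
  Distance 7: (x=0, y=3), (x=4, y=3), (x=3, y=4), (x=2, y=5)
  Distance 8: (x=0, y=2), (x=5, y=3), (x=0, y=4), (x=4, y=4), (x=1, y=5), (x=3, y=5), (x=2, y=6)
  Distance 9: (x=6, y=3), (x=0, y=5), (x=4, y=5), (x=1, y=6), (x=3, y=6), (x=2, y=7)
  Distance 10: (x=6, y=2), (x=7, y=3), (x=5, y=5), (x=0, y=6), (x=1, y=7), (x=3, y=7)
  Distance 11: (x=6, y=1), (x=7, y=2), (x=7, y=4), (x=6, y=5), (x=5, y=6), (x=0, y=7), (x=4, y=7)
  Distance 12: (x=6, y=0), (x=8, y=4), (x=7, y=5), (x=5, y=7)
  Distance 13: (x=5, y=0), (x=7, y=0), (x=7, y=6), (x=6, y=7)
  Distance 14: (x=8, y=0), (x=8, y=6)
  Distance 15: (x=8, y=7)
Total reachable: 54 (grid has 54 open cells total)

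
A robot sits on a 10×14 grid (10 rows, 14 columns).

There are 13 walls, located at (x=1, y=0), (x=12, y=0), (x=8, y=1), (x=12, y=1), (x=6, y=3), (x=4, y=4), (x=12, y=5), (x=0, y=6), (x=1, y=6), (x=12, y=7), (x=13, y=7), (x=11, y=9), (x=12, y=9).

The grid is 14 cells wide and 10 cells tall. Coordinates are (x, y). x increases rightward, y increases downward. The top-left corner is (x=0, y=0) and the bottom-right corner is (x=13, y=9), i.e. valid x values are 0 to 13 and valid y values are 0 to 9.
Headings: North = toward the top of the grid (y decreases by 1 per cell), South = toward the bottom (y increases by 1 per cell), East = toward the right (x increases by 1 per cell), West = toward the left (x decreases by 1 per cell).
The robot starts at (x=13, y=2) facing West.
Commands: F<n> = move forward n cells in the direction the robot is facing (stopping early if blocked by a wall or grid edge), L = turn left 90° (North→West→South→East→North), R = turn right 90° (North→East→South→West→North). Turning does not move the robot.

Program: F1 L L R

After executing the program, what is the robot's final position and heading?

Start: (x=13, y=2), facing West
  F1: move forward 1, now at (x=12, y=2)
  L: turn left, now facing South
  L: turn left, now facing East
  R: turn right, now facing South
Final: (x=12, y=2), facing South

Answer: Final position: (x=12, y=2), facing South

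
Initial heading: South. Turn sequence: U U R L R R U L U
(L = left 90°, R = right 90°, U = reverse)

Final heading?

Start: South
  U (U-turn (180°)) -> North
  U (U-turn (180°)) -> South
  R (right (90° clockwise)) -> West
  L (left (90° counter-clockwise)) -> South
  R (right (90° clockwise)) -> West
  R (right (90° clockwise)) -> North
  U (U-turn (180°)) -> South
  L (left (90° counter-clockwise)) -> East
  U (U-turn (180°)) -> West
Final: West

Answer: Final heading: West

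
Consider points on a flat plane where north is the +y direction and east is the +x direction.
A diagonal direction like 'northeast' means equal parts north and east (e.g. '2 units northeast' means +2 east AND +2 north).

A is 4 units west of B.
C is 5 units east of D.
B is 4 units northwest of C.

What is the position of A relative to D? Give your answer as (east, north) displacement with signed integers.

Answer: A is at (east=-3, north=4) relative to D.

Derivation:
Place D at the origin (east=0, north=0).
  C is 5 units east of D: delta (east=+5, north=+0); C at (east=5, north=0).
  B is 4 units northwest of C: delta (east=-4, north=+4); B at (east=1, north=4).
  A is 4 units west of B: delta (east=-4, north=+0); A at (east=-3, north=4).
Therefore A relative to D: (east=-3, north=4).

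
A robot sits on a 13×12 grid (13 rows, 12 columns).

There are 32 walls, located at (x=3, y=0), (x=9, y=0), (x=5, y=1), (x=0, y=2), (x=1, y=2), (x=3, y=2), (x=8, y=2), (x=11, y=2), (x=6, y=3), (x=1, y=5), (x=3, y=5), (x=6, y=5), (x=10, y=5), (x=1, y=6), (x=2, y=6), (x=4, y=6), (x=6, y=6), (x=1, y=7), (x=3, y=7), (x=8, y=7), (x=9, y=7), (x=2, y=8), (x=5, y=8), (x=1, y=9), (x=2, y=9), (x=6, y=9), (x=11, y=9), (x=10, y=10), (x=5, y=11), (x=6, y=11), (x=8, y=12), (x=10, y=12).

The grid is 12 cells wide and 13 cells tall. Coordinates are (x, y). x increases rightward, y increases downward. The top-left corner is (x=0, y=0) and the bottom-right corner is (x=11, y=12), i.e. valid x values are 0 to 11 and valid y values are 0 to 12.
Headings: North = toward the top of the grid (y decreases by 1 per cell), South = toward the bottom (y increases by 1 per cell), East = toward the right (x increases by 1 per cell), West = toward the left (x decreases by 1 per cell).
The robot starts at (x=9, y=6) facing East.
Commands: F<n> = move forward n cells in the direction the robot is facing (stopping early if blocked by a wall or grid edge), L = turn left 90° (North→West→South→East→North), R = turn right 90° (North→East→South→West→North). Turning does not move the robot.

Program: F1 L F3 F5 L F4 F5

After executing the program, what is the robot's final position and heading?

Start: (x=9, y=6), facing East
  F1: move forward 1, now at (x=10, y=6)
  L: turn left, now facing North
  F3: move forward 0/3 (blocked), now at (x=10, y=6)
  F5: move forward 0/5 (blocked), now at (x=10, y=6)
  L: turn left, now facing West
  F4: move forward 3/4 (blocked), now at (x=7, y=6)
  F5: move forward 0/5 (blocked), now at (x=7, y=6)
Final: (x=7, y=6), facing West

Answer: Final position: (x=7, y=6), facing West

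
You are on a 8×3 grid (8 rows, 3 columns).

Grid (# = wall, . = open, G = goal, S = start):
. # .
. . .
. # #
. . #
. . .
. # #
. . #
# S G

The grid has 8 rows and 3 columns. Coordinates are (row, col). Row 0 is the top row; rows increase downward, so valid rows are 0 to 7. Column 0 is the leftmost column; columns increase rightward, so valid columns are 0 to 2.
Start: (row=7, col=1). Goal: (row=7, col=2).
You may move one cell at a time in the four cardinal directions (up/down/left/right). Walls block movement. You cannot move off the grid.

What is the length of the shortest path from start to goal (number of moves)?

Answer: Shortest path length: 1

Derivation:
BFS from (row=7, col=1) until reaching (row=7, col=2):
  Distance 0: (row=7, col=1)
  Distance 1: (row=6, col=1), (row=7, col=2)  <- goal reached here
One shortest path (1 moves): (row=7, col=1) -> (row=7, col=2)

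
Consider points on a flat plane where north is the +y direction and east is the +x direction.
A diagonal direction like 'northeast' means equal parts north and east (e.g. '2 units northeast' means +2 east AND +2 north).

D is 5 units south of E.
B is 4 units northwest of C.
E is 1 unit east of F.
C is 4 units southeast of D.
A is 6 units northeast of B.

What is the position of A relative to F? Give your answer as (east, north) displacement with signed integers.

Answer: A is at (east=7, north=1) relative to F.

Derivation:
Place F at the origin (east=0, north=0).
  E is 1 unit east of F: delta (east=+1, north=+0); E at (east=1, north=0).
  D is 5 units south of E: delta (east=+0, north=-5); D at (east=1, north=-5).
  C is 4 units southeast of D: delta (east=+4, north=-4); C at (east=5, north=-9).
  B is 4 units northwest of C: delta (east=-4, north=+4); B at (east=1, north=-5).
  A is 6 units northeast of B: delta (east=+6, north=+6); A at (east=7, north=1).
Therefore A relative to F: (east=7, north=1).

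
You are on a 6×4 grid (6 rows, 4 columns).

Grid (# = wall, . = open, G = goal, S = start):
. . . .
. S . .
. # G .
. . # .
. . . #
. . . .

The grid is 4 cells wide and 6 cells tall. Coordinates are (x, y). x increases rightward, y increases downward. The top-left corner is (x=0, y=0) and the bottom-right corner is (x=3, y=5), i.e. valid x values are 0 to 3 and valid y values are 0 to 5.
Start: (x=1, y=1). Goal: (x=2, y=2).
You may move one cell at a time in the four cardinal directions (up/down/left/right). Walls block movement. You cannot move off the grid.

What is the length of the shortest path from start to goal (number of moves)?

Answer: Shortest path length: 2

Derivation:
BFS from (x=1, y=1) until reaching (x=2, y=2):
  Distance 0: (x=1, y=1)
  Distance 1: (x=1, y=0), (x=0, y=1), (x=2, y=1)
  Distance 2: (x=0, y=0), (x=2, y=0), (x=3, y=1), (x=0, y=2), (x=2, y=2)  <- goal reached here
One shortest path (2 moves): (x=1, y=1) -> (x=2, y=1) -> (x=2, y=2)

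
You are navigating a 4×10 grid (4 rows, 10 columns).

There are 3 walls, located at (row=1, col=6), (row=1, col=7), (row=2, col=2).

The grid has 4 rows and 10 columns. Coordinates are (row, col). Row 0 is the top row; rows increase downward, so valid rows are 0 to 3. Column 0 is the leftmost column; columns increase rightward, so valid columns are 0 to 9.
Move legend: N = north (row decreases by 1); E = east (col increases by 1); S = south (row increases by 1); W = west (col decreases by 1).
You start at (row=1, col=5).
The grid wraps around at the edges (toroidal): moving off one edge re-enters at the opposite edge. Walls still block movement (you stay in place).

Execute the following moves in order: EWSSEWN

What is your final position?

Answer: Final position: (row=2, col=4)

Derivation:
Start: (row=1, col=5)
  E (east): blocked, stay at (row=1, col=5)
  W (west): (row=1, col=5) -> (row=1, col=4)
  S (south): (row=1, col=4) -> (row=2, col=4)
  S (south): (row=2, col=4) -> (row=3, col=4)
  E (east): (row=3, col=4) -> (row=3, col=5)
  W (west): (row=3, col=5) -> (row=3, col=4)
  N (north): (row=3, col=4) -> (row=2, col=4)
Final: (row=2, col=4)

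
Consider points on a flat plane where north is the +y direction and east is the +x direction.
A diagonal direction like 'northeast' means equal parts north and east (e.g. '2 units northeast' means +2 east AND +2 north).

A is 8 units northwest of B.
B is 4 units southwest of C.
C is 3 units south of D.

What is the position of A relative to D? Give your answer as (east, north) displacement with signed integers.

Place D at the origin (east=0, north=0).
  C is 3 units south of D: delta (east=+0, north=-3); C at (east=0, north=-3).
  B is 4 units southwest of C: delta (east=-4, north=-4); B at (east=-4, north=-7).
  A is 8 units northwest of B: delta (east=-8, north=+8); A at (east=-12, north=1).
Therefore A relative to D: (east=-12, north=1).

Answer: A is at (east=-12, north=1) relative to D.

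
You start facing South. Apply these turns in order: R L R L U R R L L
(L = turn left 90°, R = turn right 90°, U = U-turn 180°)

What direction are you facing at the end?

Start: South
  R (right (90° clockwise)) -> West
  L (left (90° counter-clockwise)) -> South
  R (right (90° clockwise)) -> West
  L (left (90° counter-clockwise)) -> South
  U (U-turn (180°)) -> North
  R (right (90° clockwise)) -> East
  R (right (90° clockwise)) -> South
  L (left (90° counter-clockwise)) -> East
  L (left (90° counter-clockwise)) -> North
Final: North

Answer: Final heading: North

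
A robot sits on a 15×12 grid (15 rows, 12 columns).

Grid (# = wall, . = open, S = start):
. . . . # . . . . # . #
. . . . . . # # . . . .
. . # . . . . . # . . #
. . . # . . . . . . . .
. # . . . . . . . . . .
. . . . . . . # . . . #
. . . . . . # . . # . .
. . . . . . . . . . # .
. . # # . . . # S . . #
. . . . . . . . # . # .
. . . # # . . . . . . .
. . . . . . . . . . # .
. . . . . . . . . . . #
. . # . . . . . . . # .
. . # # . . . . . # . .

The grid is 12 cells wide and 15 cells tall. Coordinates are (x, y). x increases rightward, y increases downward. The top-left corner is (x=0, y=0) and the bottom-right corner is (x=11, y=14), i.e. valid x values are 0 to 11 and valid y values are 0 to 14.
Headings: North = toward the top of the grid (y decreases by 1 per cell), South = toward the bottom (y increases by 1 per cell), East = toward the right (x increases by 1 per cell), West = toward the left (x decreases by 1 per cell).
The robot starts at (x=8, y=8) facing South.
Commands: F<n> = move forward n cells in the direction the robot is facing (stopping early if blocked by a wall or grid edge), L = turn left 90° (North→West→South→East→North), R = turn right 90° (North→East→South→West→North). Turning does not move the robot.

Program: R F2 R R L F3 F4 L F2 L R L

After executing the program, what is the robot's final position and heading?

Start: (x=8, y=8), facing South
  R: turn right, now facing West
  F2: move forward 0/2 (blocked), now at (x=8, y=8)
  R: turn right, now facing North
  R: turn right, now facing East
  L: turn left, now facing North
  F3: move forward 3, now at (x=8, y=5)
  F4: move forward 2/4 (blocked), now at (x=8, y=3)
  L: turn left, now facing West
  F2: move forward 2, now at (x=6, y=3)
  L: turn left, now facing South
  R: turn right, now facing West
  L: turn left, now facing South
Final: (x=6, y=3), facing South

Answer: Final position: (x=6, y=3), facing South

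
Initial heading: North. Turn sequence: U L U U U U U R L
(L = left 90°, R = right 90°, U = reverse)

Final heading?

Answer: Final heading: West

Derivation:
Start: North
  U (U-turn (180°)) -> South
  L (left (90° counter-clockwise)) -> East
  U (U-turn (180°)) -> West
  U (U-turn (180°)) -> East
  U (U-turn (180°)) -> West
  U (U-turn (180°)) -> East
  U (U-turn (180°)) -> West
  R (right (90° clockwise)) -> North
  L (left (90° counter-clockwise)) -> West
Final: West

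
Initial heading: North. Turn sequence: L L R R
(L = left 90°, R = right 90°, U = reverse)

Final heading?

Start: North
  L (left (90° counter-clockwise)) -> West
  L (left (90° counter-clockwise)) -> South
  R (right (90° clockwise)) -> West
  R (right (90° clockwise)) -> North
Final: North

Answer: Final heading: North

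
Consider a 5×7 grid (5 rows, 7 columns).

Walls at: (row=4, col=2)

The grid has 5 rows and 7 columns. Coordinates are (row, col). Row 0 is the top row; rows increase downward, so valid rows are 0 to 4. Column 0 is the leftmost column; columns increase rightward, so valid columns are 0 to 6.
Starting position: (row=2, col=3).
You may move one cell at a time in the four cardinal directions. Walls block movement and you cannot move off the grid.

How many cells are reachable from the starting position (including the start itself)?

BFS flood-fill from (row=2, col=3):
  Distance 0: (row=2, col=3)
  Distance 1: (row=1, col=3), (row=2, col=2), (row=2, col=4), (row=3, col=3)
  Distance 2: (row=0, col=3), (row=1, col=2), (row=1, col=4), (row=2, col=1), (row=2, col=5), (row=3, col=2), (row=3, col=4), (row=4, col=3)
  Distance 3: (row=0, col=2), (row=0, col=4), (row=1, col=1), (row=1, col=5), (row=2, col=0), (row=2, col=6), (row=3, col=1), (row=3, col=5), (row=4, col=4)
  Distance 4: (row=0, col=1), (row=0, col=5), (row=1, col=0), (row=1, col=6), (row=3, col=0), (row=3, col=6), (row=4, col=1), (row=4, col=5)
  Distance 5: (row=0, col=0), (row=0, col=6), (row=4, col=0), (row=4, col=6)
Total reachable: 34 (grid has 34 open cells total)

Answer: Reachable cells: 34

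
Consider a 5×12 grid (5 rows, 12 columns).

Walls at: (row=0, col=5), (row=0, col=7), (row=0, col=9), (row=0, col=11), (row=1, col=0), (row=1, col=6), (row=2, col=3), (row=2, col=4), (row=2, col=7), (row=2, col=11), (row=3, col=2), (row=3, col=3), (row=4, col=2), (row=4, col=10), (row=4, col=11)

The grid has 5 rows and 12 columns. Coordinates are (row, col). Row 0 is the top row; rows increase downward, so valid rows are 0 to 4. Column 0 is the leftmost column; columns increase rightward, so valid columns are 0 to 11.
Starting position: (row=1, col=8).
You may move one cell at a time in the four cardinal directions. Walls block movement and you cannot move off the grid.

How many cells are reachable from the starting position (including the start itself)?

Answer: Reachable cells: 44

Derivation:
BFS flood-fill from (row=1, col=8):
  Distance 0: (row=1, col=8)
  Distance 1: (row=0, col=8), (row=1, col=7), (row=1, col=9), (row=2, col=8)
  Distance 2: (row=1, col=10), (row=2, col=9), (row=3, col=8)
  Distance 3: (row=0, col=10), (row=1, col=11), (row=2, col=10), (row=3, col=7), (row=3, col=9), (row=4, col=8)
  Distance 4: (row=3, col=6), (row=3, col=10), (row=4, col=7), (row=4, col=9)
  Distance 5: (row=2, col=6), (row=3, col=5), (row=3, col=11), (row=4, col=6)
  Distance 6: (row=2, col=5), (row=3, col=4), (row=4, col=5)
  Distance 7: (row=1, col=5), (row=4, col=4)
  Distance 8: (row=1, col=4), (row=4, col=3)
  Distance 9: (row=0, col=4), (row=1, col=3)
  Distance 10: (row=0, col=3), (row=1, col=2)
  Distance 11: (row=0, col=2), (row=1, col=1), (row=2, col=2)
  Distance 12: (row=0, col=1), (row=2, col=1)
  Distance 13: (row=0, col=0), (row=2, col=0), (row=3, col=1)
  Distance 14: (row=3, col=0), (row=4, col=1)
  Distance 15: (row=4, col=0)
Total reachable: 44 (grid has 45 open cells total)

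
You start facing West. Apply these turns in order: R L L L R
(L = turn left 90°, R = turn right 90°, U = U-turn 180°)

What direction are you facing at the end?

Start: West
  R (right (90° clockwise)) -> North
  L (left (90° counter-clockwise)) -> West
  L (left (90° counter-clockwise)) -> South
  L (left (90° counter-clockwise)) -> East
  R (right (90° clockwise)) -> South
Final: South

Answer: Final heading: South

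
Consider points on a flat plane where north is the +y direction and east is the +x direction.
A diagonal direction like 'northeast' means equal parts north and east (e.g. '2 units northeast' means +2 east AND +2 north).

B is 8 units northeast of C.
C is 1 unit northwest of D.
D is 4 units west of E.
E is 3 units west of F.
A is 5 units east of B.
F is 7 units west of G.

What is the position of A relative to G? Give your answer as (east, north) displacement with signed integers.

Answer: A is at (east=-2, north=9) relative to G.

Derivation:
Place G at the origin (east=0, north=0).
  F is 7 units west of G: delta (east=-7, north=+0); F at (east=-7, north=0).
  E is 3 units west of F: delta (east=-3, north=+0); E at (east=-10, north=0).
  D is 4 units west of E: delta (east=-4, north=+0); D at (east=-14, north=0).
  C is 1 unit northwest of D: delta (east=-1, north=+1); C at (east=-15, north=1).
  B is 8 units northeast of C: delta (east=+8, north=+8); B at (east=-7, north=9).
  A is 5 units east of B: delta (east=+5, north=+0); A at (east=-2, north=9).
Therefore A relative to G: (east=-2, north=9).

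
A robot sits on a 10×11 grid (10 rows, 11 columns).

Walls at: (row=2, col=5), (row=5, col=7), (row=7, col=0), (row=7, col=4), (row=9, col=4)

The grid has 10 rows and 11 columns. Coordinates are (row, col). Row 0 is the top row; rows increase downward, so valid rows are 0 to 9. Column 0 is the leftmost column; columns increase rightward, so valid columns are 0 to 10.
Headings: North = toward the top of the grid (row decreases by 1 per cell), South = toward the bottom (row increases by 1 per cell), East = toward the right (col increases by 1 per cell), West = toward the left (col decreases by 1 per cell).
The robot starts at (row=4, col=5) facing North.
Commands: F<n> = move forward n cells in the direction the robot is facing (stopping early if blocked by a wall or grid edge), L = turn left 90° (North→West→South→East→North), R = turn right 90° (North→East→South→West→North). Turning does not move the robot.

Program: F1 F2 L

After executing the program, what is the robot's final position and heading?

Start: (row=4, col=5), facing North
  F1: move forward 1, now at (row=3, col=5)
  F2: move forward 0/2 (blocked), now at (row=3, col=5)
  L: turn left, now facing West
Final: (row=3, col=5), facing West

Answer: Final position: (row=3, col=5), facing West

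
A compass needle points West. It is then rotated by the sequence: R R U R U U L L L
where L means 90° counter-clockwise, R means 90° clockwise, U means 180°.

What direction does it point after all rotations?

Start: West
  R (right (90° clockwise)) -> North
  R (right (90° clockwise)) -> East
  U (U-turn (180°)) -> West
  R (right (90° clockwise)) -> North
  U (U-turn (180°)) -> South
  U (U-turn (180°)) -> North
  L (left (90° counter-clockwise)) -> West
  L (left (90° counter-clockwise)) -> South
  L (left (90° counter-clockwise)) -> East
Final: East

Answer: Final heading: East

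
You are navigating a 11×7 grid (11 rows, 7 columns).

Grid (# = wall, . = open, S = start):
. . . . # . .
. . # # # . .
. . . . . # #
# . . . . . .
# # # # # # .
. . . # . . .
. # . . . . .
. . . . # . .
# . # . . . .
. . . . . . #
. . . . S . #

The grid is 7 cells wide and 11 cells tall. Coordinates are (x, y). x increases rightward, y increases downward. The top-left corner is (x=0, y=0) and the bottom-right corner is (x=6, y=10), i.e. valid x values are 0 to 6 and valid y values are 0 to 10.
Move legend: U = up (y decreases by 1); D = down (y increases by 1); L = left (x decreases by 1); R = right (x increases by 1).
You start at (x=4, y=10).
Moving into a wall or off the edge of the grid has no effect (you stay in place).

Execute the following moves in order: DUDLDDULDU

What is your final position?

Answer: Final position: (x=2, y=9)

Derivation:
Start: (x=4, y=10)
  D (down): blocked, stay at (x=4, y=10)
  U (up): (x=4, y=10) -> (x=4, y=9)
  D (down): (x=4, y=9) -> (x=4, y=10)
  L (left): (x=4, y=10) -> (x=3, y=10)
  D (down): blocked, stay at (x=3, y=10)
  D (down): blocked, stay at (x=3, y=10)
  U (up): (x=3, y=10) -> (x=3, y=9)
  L (left): (x=3, y=9) -> (x=2, y=9)
  D (down): (x=2, y=9) -> (x=2, y=10)
  U (up): (x=2, y=10) -> (x=2, y=9)
Final: (x=2, y=9)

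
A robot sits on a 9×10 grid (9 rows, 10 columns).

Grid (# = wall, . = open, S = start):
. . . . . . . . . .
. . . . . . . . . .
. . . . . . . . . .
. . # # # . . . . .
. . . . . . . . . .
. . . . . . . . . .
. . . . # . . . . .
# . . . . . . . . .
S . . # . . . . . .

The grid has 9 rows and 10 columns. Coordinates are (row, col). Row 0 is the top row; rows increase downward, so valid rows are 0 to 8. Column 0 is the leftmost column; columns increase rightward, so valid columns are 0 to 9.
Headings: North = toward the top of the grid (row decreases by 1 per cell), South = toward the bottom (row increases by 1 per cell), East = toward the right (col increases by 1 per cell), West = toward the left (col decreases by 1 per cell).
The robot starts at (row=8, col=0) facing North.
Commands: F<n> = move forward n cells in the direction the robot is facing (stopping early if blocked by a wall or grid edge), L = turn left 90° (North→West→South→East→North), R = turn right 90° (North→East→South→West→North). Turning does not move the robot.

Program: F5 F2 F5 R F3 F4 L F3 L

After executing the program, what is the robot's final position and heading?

Answer: Final position: (row=5, col=2), facing West

Derivation:
Start: (row=8, col=0), facing North
  F5: move forward 0/5 (blocked), now at (row=8, col=0)
  F2: move forward 0/2 (blocked), now at (row=8, col=0)
  F5: move forward 0/5 (blocked), now at (row=8, col=0)
  R: turn right, now facing East
  F3: move forward 2/3 (blocked), now at (row=8, col=2)
  F4: move forward 0/4 (blocked), now at (row=8, col=2)
  L: turn left, now facing North
  F3: move forward 3, now at (row=5, col=2)
  L: turn left, now facing West
Final: (row=5, col=2), facing West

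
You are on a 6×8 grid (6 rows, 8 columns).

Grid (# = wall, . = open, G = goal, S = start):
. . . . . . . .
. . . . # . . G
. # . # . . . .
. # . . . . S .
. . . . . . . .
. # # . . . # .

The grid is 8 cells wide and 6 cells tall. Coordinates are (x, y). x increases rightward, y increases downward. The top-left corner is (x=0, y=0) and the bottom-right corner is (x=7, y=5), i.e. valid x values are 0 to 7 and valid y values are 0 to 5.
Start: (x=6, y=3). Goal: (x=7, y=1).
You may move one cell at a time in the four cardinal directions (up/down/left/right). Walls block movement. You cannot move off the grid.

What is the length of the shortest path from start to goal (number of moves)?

BFS from (x=6, y=3) until reaching (x=7, y=1):
  Distance 0: (x=6, y=3)
  Distance 1: (x=6, y=2), (x=5, y=3), (x=7, y=3), (x=6, y=4)
  Distance 2: (x=6, y=1), (x=5, y=2), (x=7, y=2), (x=4, y=3), (x=5, y=4), (x=7, y=4)
  Distance 3: (x=6, y=0), (x=5, y=1), (x=7, y=1), (x=4, y=2), (x=3, y=3), (x=4, y=4), (x=5, y=5), (x=7, y=5)  <- goal reached here
One shortest path (3 moves): (x=6, y=3) -> (x=7, y=3) -> (x=7, y=2) -> (x=7, y=1)

Answer: Shortest path length: 3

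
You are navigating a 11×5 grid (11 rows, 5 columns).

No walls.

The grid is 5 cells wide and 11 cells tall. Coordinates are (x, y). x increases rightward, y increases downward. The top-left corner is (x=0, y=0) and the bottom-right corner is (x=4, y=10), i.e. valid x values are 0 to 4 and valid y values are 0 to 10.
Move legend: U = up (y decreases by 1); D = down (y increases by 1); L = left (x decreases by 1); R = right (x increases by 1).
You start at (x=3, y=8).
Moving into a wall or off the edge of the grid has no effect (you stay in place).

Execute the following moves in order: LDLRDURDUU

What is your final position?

Start: (x=3, y=8)
  L (left): (x=3, y=8) -> (x=2, y=8)
  D (down): (x=2, y=8) -> (x=2, y=9)
  L (left): (x=2, y=9) -> (x=1, y=9)
  R (right): (x=1, y=9) -> (x=2, y=9)
  D (down): (x=2, y=9) -> (x=2, y=10)
  U (up): (x=2, y=10) -> (x=2, y=9)
  R (right): (x=2, y=9) -> (x=3, y=9)
  D (down): (x=3, y=9) -> (x=3, y=10)
  U (up): (x=3, y=10) -> (x=3, y=9)
  U (up): (x=3, y=9) -> (x=3, y=8)
Final: (x=3, y=8)

Answer: Final position: (x=3, y=8)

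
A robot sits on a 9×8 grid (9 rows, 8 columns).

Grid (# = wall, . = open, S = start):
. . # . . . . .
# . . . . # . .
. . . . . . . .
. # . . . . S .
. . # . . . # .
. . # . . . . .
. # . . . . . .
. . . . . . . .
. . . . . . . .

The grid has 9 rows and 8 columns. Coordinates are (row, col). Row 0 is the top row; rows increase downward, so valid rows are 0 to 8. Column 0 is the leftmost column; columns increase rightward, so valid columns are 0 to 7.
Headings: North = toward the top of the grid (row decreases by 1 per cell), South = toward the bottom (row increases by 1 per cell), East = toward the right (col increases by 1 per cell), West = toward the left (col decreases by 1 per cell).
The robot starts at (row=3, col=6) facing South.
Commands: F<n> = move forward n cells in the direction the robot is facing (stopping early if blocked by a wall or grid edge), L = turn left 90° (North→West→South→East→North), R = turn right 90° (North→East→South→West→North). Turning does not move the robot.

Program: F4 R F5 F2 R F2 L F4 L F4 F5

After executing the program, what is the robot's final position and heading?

Answer: Final position: (row=2, col=1), facing South

Derivation:
Start: (row=3, col=6), facing South
  F4: move forward 0/4 (blocked), now at (row=3, col=6)
  R: turn right, now facing West
  F5: move forward 4/5 (blocked), now at (row=3, col=2)
  F2: move forward 0/2 (blocked), now at (row=3, col=2)
  R: turn right, now facing North
  F2: move forward 2, now at (row=1, col=2)
  L: turn left, now facing West
  F4: move forward 1/4 (blocked), now at (row=1, col=1)
  L: turn left, now facing South
  F4: move forward 1/4 (blocked), now at (row=2, col=1)
  F5: move forward 0/5 (blocked), now at (row=2, col=1)
Final: (row=2, col=1), facing South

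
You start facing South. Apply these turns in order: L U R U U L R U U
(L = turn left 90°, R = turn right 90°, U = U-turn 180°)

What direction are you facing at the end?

Answer: Final heading: North

Derivation:
Start: South
  L (left (90° counter-clockwise)) -> East
  U (U-turn (180°)) -> West
  R (right (90° clockwise)) -> North
  U (U-turn (180°)) -> South
  U (U-turn (180°)) -> North
  L (left (90° counter-clockwise)) -> West
  R (right (90° clockwise)) -> North
  U (U-turn (180°)) -> South
  U (U-turn (180°)) -> North
Final: North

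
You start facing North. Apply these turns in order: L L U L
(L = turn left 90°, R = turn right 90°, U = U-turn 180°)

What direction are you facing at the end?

Start: North
  L (left (90° counter-clockwise)) -> West
  L (left (90° counter-clockwise)) -> South
  U (U-turn (180°)) -> North
  L (left (90° counter-clockwise)) -> West
Final: West

Answer: Final heading: West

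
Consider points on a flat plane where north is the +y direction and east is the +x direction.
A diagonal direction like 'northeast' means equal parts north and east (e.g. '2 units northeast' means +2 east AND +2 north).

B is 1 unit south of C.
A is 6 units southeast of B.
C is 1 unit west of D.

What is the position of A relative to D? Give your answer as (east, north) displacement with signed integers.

Answer: A is at (east=5, north=-7) relative to D.

Derivation:
Place D at the origin (east=0, north=0).
  C is 1 unit west of D: delta (east=-1, north=+0); C at (east=-1, north=0).
  B is 1 unit south of C: delta (east=+0, north=-1); B at (east=-1, north=-1).
  A is 6 units southeast of B: delta (east=+6, north=-6); A at (east=5, north=-7).
Therefore A relative to D: (east=5, north=-7).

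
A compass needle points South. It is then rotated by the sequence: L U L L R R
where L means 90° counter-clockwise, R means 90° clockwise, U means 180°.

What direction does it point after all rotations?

Start: South
  L (left (90° counter-clockwise)) -> East
  U (U-turn (180°)) -> West
  L (left (90° counter-clockwise)) -> South
  L (left (90° counter-clockwise)) -> East
  R (right (90° clockwise)) -> South
  R (right (90° clockwise)) -> West
Final: West

Answer: Final heading: West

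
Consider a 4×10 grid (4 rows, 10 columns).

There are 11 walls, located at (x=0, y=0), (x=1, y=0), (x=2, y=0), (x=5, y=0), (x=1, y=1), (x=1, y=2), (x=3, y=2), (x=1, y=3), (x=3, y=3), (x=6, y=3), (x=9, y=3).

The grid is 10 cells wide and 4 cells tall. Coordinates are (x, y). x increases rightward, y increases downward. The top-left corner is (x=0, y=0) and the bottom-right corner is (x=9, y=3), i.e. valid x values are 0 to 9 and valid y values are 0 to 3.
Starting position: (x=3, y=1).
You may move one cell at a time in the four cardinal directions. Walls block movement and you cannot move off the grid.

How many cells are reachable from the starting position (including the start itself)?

BFS flood-fill from (x=3, y=1):
  Distance 0: (x=3, y=1)
  Distance 1: (x=3, y=0), (x=2, y=1), (x=4, y=1)
  Distance 2: (x=4, y=0), (x=5, y=1), (x=2, y=2), (x=4, y=2)
  Distance 3: (x=6, y=1), (x=5, y=2), (x=2, y=3), (x=4, y=3)
  Distance 4: (x=6, y=0), (x=7, y=1), (x=6, y=2), (x=5, y=3)
  Distance 5: (x=7, y=0), (x=8, y=1), (x=7, y=2)
  Distance 6: (x=8, y=0), (x=9, y=1), (x=8, y=2), (x=7, y=3)
  Distance 7: (x=9, y=0), (x=9, y=2), (x=8, y=3)
Total reachable: 26 (grid has 29 open cells total)

Answer: Reachable cells: 26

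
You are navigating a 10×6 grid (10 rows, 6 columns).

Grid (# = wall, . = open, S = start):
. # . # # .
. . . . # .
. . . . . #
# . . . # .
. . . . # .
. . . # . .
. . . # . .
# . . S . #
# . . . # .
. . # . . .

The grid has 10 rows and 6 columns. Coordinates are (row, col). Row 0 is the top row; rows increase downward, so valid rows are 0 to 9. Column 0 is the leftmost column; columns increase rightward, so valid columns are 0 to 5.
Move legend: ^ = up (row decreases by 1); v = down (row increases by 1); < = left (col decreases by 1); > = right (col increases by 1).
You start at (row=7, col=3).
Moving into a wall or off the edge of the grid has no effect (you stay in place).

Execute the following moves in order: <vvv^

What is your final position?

Start: (row=7, col=3)
  < (left): (row=7, col=3) -> (row=7, col=2)
  v (down): (row=7, col=2) -> (row=8, col=2)
  v (down): blocked, stay at (row=8, col=2)
  v (down): blocked, stay at (row=8, col=2)
  ^ (up): (row=8, col=2) -> (row=7, col=2)
Final: (row=7, col=2)

Answer: Final position: (row=7, col=2)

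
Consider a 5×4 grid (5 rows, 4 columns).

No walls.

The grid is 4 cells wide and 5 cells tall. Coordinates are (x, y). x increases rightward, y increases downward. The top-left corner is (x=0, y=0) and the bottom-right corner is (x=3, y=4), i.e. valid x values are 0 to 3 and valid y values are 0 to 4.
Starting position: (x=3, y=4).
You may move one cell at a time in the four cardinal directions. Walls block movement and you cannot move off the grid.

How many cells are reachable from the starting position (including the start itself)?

Answer: Reachable cells: 20

Derivation:
BFS flood-fill from (x=3, y=4):
  Distance 0: (x=3, y=4)
  Distance 1: (x=3, y=3), (x=2, y=4)
  Distance 2: (x=3, y=2), (x=2, y=3), (x=1, y=4)
  Distance 3: (x=3, y=1), (x=2, y=2), (x=1, y=3), (x=0, y=4)
  Distance 4: (x=3, y=0), (x=2, y=1), (x=1, y=2), (x=0, y=3)
  Distance 5: (x=2, y=0), (x=1, y=1), (x=0, y=2)
  Distance 6: (x=1, y=0), (x=0, y=1)
  Distance 7: (x=0, y=0)
Total reachable: 20 (grid has 20 open cells total)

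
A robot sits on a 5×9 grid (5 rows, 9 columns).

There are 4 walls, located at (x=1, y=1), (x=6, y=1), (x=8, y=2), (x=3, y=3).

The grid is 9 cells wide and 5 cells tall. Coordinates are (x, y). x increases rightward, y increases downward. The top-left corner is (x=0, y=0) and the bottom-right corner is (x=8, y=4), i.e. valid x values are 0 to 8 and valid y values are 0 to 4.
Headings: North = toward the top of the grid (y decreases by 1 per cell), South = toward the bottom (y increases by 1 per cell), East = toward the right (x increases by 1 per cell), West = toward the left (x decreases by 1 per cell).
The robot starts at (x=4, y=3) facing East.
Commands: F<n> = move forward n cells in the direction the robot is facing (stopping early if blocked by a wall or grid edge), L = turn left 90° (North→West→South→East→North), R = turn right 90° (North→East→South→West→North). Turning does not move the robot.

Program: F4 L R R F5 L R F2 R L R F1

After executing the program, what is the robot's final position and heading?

Start: (x=4, y=3), facing East
  F4: move forward 4, now at (x=8, y=3)
  L: turn left, now facing North
  R: turn right, now facing East
  R: turn right, now facing South
  F5: move forward 1/5 (blocked), now at (x=8, y=4)
  L: turn left, now facing East
  R: turn right, now facing South
  F2: move forward 0/2 (blocked), now at (x=8, y=4)
  R: turn right, now facing West
  L: turn left, now facing South
  R: turn right, now facing West
  F1: move forward 1, now at (x=7, y=4)
Final: (x=7, y=4), facing West

Answer: Final position: (x=7, y=4), facing West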